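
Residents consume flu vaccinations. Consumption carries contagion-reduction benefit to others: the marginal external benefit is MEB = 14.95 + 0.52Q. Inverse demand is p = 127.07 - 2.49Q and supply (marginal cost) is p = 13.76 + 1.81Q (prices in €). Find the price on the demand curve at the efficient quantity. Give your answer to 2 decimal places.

Social marginal benefit = demand + MEB = 142.02 - 1.97Q.
Set SMB = MC: 142.02 - 1.97Q = 13.76 + 1.81Q → Q* = 33.9312.
Consumer price on the demand curve at Q*: 127.07 − 2.49×33.9312 = 42.5813.

P = €42.58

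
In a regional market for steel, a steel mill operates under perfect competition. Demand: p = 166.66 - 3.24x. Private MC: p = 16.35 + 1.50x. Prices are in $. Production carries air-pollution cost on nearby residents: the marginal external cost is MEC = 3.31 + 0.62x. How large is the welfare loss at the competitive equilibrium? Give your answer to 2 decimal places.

DWL = $49.22

Market equilibrium (private): 16.35 + 1.50x = 166.66 - 3.24x → x_m = 31.7110.
Social marginal cost = private MC + MEC = 19.66 + 2.12x.
Set SMC = demand: 19.66 + 2.12x = 166.66 - 3.24x → x* = 27.4254.
Height of the DWL triangle at x_m is SMC(x_m) − demand(x_m) = MEC(x_m) = 22.9708.
DWL = ½ × 4.2856 × 22.9708 = 49.2218.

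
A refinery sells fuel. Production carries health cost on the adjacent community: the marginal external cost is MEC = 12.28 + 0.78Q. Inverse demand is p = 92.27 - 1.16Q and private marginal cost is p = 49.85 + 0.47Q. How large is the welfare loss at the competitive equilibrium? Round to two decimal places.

Market equilibrium (private): 49.85 + 0.47Q = 92.27 - 1.16Q → Q_m = 26.0245.
Social marginal cost = private MC + MEC = 62.13 + 1.25Q.
Set SMC = demand: 62.13 + 1.25Q = 92.27 - 1.16Q → Q* = 12.5062.
Between Q* and Q_m the wedge SMC − demand runs linearly from 0 to MEC(Q_m), so the loss is a triangle.
DWL = ½ × 13.5183 × 32.5791 = 220.2070.

DWL = 220.21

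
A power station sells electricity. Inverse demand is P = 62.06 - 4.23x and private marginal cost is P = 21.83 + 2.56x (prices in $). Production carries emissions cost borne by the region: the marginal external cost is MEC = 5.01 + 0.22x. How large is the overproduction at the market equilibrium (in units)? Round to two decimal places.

Market equilibrium (private): 21.83 + 2.56x = 62.06 - 4.23x → x_m = 5.9249.
Social marginal cost = private MC + MEC = 26.84 + 2.78x.
Set SMC = demand: 26.84 + 2.78x = 62.06 - 4.23x → x* = 5.0243.
Gap = |5.9249 − 5.0243| = 0.9006.

0.90 units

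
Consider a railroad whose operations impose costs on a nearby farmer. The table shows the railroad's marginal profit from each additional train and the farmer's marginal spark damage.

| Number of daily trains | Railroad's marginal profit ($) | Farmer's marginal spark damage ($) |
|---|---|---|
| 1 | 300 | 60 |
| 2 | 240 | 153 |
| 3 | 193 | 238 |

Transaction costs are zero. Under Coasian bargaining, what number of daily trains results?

Bargaining reaches the level where marginal profit last exceeds marginal spark damage.
That holds through level 2 (240 ≥ 153) but not at 3 (193 < 238).

2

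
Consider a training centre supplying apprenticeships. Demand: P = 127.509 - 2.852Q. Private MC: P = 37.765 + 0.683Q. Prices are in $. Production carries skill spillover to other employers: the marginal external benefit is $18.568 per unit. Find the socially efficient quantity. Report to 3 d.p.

Social marginal cost = private MC − MEB = 19.197 + 0.683Q.
Set SMC = demand: 19.197 + 0.683Q = 127.509 - 2.852Q → Q* = 30.6399.

Q* = 30.640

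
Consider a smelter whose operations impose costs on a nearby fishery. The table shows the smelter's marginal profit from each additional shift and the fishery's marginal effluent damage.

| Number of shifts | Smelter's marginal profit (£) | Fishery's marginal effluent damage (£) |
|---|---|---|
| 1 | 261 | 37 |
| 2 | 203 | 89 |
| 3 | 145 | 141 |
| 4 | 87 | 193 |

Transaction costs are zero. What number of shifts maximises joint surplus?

3

Bargaining reaches the level where marginal profit last exceeds marginal effluent damage.
That holds through level 3 (145 ≥ 141) but not at 4 (87 < 193).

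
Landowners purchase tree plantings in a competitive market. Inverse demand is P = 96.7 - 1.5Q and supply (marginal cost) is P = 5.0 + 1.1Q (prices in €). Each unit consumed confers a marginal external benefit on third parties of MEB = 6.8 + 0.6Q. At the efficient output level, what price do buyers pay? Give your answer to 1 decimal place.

Social marginal benefit = demand + MEB = 103.5 - 0.9Q.
Set SMB = MC: 103.5 - 0.9Q = 5.0 + 1.1Q → Q* = 49.2500.
Consumer price on the demand curve at Q*: 96.7 − 1.5×49.2500 = 22.8250.

P = €22.8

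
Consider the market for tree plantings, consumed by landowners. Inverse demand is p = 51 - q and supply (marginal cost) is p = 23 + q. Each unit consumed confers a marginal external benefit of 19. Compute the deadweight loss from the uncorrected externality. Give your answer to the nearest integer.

DWL = 90

Market equilibrium (private): 23 + q = 51 - q → q_m = 14.0000.
Social marginal benefit = demand + MEB = 70 - q.
Set SMB = MC: 70 - q = 23 + q → q* = 23.5000.
Between q* and q_m the wedge SMB − MC runs linearly from 0 to MEB(q_m), so the loss is a triangle.
DWL = ½ × 9.5000 × 19.0000 = 90.2500.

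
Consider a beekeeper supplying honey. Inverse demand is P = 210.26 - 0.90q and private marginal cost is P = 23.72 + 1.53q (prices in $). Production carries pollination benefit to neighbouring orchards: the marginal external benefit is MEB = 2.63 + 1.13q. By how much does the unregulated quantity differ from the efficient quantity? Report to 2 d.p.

68.75 units

Market equilibrium (private): 23.72 + 1.53q = 210.26 - 0.90q → q_m = 76.7654.
Social marginal cost = private MC − MEB = 21.09 + 0.40q.
Set SMC = demand: 21.09 + 0.40q = 210.26 - 0.90q → q* = 145.5154.
Gap = |76.7654 − 145.5154| = 68.7500.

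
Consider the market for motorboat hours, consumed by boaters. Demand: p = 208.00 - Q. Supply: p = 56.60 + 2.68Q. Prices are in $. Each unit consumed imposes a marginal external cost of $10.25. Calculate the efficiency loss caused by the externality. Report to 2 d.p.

DWL = $14.27

Market equilibrium (private): 56.60 + 2.68Q = 208.00 - Q → Q_m = 41.1413.
Social marginal benefit = demand − MEC = 197.75 - Q.
Set SMB = MC: 197.75 - Q = 56.60 + 2.68Q → Q* = 38.3560.
Between Q* and Q_m the wedge MC − SMB runs linearly from 0 to MEC(Q_m), so the loss is a triangle.
DWL = ½ × 2.7853 × 10.2500 = 14.2747.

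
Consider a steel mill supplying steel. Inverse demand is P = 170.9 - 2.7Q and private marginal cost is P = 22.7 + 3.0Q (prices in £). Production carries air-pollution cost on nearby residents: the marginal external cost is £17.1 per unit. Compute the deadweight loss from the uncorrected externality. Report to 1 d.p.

DWL = £25.7

Market equilibrium (private): 22.7 + 3.0Q = 170.9 - 2.7Q → Q_m = 26.0000.
Social marginal cost = private MC + MEC = 39.8 + 3.0Q.
Set SMC = demand: 39.8 + 3.0Q = 170.9 - 2.7Q → Q* = 23.0000.
The welfare-loss triangle has base |Q_m − Q*| and height MEC(Q_m) (the vertical gap between SMC and demand is zero at Q* and MEC at Q_m).
DWL = ½ × 3.0000 × 17.1000 = 25.6500.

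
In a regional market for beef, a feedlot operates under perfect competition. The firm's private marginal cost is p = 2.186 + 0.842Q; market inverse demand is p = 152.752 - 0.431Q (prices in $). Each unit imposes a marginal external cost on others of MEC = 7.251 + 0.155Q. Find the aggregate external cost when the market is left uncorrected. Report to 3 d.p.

Market equilibrium (private): 2.186 + 0.842Q = 152.752 - 0.431Q → Q_m = 118.2765.
Total external cost = ∫₀^{Q_m} (7.251 + 0.155Q) dQ = 7.251×118.2765 + ½×0.155×118.2765² = 1941.7960.

$1941.796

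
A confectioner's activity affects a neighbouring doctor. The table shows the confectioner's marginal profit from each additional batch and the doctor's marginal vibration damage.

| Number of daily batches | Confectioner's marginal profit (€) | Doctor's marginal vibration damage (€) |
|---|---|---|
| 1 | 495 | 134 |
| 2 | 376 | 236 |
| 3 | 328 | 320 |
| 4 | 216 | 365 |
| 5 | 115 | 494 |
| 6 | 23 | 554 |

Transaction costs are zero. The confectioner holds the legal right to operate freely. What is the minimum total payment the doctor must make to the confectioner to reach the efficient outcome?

Left alone the confectioner would choose level 6 (marginal profit stays positive).
Efficient level: k* = 3 (marginal profit ≥ marginal vibration damage through 3).
The doctor must at least cover the confectioner's forgone profit from cutting 6→3: 216 + 115 + 23 = 354.

€354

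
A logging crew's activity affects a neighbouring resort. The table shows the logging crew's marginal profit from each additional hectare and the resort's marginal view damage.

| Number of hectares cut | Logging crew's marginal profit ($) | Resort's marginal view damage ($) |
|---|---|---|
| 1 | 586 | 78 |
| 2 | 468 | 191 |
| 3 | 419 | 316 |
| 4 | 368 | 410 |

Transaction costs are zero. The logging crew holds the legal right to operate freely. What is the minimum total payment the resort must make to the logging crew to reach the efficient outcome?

Left alone the logging crew would choose level 4 (marginal profit stays positive).
Efficient level: k* = 3 (marginal profit ≥ marginal view damage through 3).
The resort must at least cover the logging crew's forgone profit from cutting 4→3: 368 = 368.

$368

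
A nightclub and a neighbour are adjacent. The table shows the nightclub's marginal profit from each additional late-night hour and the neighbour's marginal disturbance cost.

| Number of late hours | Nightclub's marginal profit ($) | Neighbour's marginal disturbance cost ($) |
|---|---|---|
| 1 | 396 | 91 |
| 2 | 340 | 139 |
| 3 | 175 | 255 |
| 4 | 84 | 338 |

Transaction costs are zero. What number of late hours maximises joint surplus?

Bargaining reaches the level where marginal profit last exceeds marginal disturbance cost.
That holds through level 2 (340 ≥ 139) but not at 3 (175 < 255).

2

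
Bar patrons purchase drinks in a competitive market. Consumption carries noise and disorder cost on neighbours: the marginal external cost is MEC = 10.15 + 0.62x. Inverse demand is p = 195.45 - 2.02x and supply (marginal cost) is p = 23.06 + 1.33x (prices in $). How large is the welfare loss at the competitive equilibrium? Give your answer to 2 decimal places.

DWL = $222.75

Market equilibrium (private): 23.06 + 1.33x = 195.45 - 2.02x → x_m = 51.4597.
Social marginal benefit = demand − MEC = 185.30 - 2.64x.
Set SMB = MC: 185.30 - 2.64x = 23.06 + 1.33x → x* = 40.8665.
The welfare-loss triangle has base |x_m − x*| and height MEC(x_m) (the vertical gap between SMB and MC is zero at x* and MEC at x_m).
DWL = ½ × 10.5932 × 42.0550 = 222.7485.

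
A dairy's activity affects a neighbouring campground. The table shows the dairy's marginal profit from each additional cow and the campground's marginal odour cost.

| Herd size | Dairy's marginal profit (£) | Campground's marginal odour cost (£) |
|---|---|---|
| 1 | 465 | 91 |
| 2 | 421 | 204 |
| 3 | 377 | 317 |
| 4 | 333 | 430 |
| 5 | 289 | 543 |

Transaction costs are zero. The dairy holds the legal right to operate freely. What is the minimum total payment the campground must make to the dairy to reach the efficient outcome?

£622

Left alone the dairy would choose level 5 (marginal profit stays positive).
Efficient level: k* = 3 (marginal profit ≥ marginal odour cost through 3).
The campground must at least cover the dairy's forgone profit from cutting 5→3: 333 + 289 = 622.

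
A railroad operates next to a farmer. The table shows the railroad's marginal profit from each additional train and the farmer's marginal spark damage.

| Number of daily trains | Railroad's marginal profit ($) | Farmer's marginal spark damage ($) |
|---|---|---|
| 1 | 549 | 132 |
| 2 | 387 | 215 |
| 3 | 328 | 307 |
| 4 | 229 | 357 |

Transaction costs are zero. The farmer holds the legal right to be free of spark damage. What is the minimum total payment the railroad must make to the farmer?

Efficient level: marginal profit ≥ marginal spark damage through level 3, so k* = 3.
With the farmer holding the right, the railroad must at least compensate total damage at k*: 132 + 215 + 307 = 654.

$654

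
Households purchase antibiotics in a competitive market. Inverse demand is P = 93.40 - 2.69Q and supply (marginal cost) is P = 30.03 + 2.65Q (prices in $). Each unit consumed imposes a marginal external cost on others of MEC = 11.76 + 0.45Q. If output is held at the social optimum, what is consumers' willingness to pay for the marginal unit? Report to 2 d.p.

Social marginal benefit = demand − MEC = 81.64 - 3.14Q.
Set SMB = MC: 81.64 - 3.14Q = 30.03 + 2.65Q → Q* = 8.9136.
Consumer price on the demand curve at Q*: 93.40 − 2.69×8.9136 = 69.4224.

P = $69.42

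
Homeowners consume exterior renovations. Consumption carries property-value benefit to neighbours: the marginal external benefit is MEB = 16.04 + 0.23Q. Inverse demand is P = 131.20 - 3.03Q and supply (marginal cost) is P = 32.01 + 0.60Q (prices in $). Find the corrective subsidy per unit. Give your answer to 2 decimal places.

subsidy = $23.83 per unit

Social marginal benefit = demand + MEB = 147.24 - 2.80Q.
Set SMB = MC: 147.24 - 2.80Q = 32.01 + 0.60Q → Q* = 33.8912.
The Pigouvian subsidy equals MEB at Q*: 16.04 + 0.23×33.8912 = 23.8350.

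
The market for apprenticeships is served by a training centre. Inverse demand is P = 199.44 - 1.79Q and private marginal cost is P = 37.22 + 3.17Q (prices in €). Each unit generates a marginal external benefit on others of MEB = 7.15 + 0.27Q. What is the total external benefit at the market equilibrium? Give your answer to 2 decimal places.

€378.25

Market equilibrium (private): 37.22 + 3.17Q = 199.44 - 1.79Q → Q_m = 32.7056.
Total external benefit = ∫₀^{Q_m} (7.15 + 0.27Q) dQ = 7.15×32.7056 + ½×0.27×32.7056² = 378.2486.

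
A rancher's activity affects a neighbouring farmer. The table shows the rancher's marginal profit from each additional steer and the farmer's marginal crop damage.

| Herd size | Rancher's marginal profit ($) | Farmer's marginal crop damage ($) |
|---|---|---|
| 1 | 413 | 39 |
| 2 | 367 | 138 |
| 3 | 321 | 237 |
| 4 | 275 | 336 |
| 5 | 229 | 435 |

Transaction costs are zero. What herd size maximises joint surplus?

3

Bargaining reaches the level where marginal profit last exceeds marginal crop damage.
That holds through level 3 (321 ≥ 237) but not at 4 (275 < 336).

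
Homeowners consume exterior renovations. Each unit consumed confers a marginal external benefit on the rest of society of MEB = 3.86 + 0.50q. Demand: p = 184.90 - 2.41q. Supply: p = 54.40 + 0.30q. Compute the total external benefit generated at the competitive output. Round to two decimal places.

Market equilibrium (private): 54.40 + 0.30q = 184.90 - 2.41q → q_m = 48.1550.
Total external benefit = ∫₀^{q_m} (3.86 + 0.50q) dq = 3.86×48.1550 + ½×0.50×48.1550² = 765.6043.

765.60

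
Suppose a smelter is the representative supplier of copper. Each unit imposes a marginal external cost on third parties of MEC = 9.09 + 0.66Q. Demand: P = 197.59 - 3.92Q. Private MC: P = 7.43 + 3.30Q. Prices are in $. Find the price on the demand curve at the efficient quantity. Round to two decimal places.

P = $107.51

Social marginal cost = private MC + MEC = 16.52 + 3.96Q.
Set SMC = demand: 16.52 + 3.96Q = 197.59 - 3.92Q → Q* = 22.9784.
Consumer price on the demand curve at Q*: 197.59 − 3.92×22.9784 = 107.5147.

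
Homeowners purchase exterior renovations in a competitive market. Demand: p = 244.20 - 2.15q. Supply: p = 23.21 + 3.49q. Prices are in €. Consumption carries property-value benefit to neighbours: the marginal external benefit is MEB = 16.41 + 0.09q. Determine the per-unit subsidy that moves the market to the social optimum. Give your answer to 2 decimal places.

subsidy = €20.26 per unit

Social marginal benefit = demand + MEB = 260.61 - 2.06q.
Set SMB = MC: 260.61 - 2.06q = 23.21 + 3.49q → q* = 42.7748.
The Pigouvian subsidy equals MEB at q*: 16.41 + 0.09×42.7748 = 20.2597.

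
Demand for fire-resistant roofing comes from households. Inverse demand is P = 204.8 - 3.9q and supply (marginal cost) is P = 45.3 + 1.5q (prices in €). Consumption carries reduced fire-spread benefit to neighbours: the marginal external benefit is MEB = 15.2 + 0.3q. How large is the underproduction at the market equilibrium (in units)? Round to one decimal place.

Market equilibrium (private): 45.3 + 1.5q = 204.8 - 3.9q → q_m = 29.5370.
Social marginal benefit = demand + MEB = 220.0 - 3.6q.
Set SMB = MC: 220.0 - 3.6q = 45.3 + 1.5q → q* = 34.2549.
Gap = |29.5370 − 34.2549| = 4.7179.

4.7 units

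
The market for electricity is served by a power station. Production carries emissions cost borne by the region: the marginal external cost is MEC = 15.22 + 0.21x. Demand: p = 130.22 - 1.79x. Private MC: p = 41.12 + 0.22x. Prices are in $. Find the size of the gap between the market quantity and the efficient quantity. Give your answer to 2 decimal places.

Market equilibrium (private): 41.12 + 0.22x = 130.22 - 1.79x → x_m = 44.3284.
Social marginal cost = private MC + MEC = 56.34 + 0.43x.
Set SMC = demand: 56.34 + 0.43x = 130.22 - 1.79x → x* = 33.2793.
Gap = |44.3284 − 33.2793| = 11.0491.

11.05 units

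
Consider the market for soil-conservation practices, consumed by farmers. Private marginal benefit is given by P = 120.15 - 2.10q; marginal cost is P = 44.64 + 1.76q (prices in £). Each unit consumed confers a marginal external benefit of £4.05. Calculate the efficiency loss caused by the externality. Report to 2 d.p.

DWL = £2.12

Market equilibrium (private): 44.64 + 1.76q = 120.15 - 2.10q → q_m = 19.5622.
Social marginal benefit = demand + MEB = 124.20 - 2.10q.
Set SMB = MC: 124.20 - 2.10q = 44.64 + 1.76q → q* = 20.6114.
Between q* and q_m the wedge SMB − MC runs linearly from 0 to MEB(q_m), so the loss is a triangle.
DWL = ½ × 1.0492 × 4.0500 = 2.1246.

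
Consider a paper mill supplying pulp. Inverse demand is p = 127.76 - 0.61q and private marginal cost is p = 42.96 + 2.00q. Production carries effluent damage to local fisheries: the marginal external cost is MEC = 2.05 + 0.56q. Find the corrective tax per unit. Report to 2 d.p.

tax = 16.67 per unit

Social marginal cost = private MC + MEC = 45.01 + 2.56q.
Set SMC = demand: 45.01 + 2.56q = 127.76 - 0.61q → q* = 26.1041.
The Pigouvian tax equals MEC at q*: 2.05 + 0.56×26.1041 = 16.6683.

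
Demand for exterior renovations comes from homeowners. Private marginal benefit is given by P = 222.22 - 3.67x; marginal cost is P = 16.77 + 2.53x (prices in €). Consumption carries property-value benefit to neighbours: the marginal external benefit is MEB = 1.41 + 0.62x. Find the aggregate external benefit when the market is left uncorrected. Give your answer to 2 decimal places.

Market equilibrium (private): 16.77 + 2.53x = 222.22 - 3.67x → x_m = 33.1371.
Total external benefit = ∫₀^{x_m} (1.41 + 0.62x) dx = 1.41×33.1371 + ½×0.62×33.1371² = 387.1242.

€387.12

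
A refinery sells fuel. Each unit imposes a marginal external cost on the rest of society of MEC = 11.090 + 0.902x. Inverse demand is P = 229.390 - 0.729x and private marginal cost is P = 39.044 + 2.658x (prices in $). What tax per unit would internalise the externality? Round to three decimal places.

Social marginal cost = private MC + MEC = 50.134 + 3.560x.
Set SMC = demand: 50.134 + 3.560x = 229.390 - 0.729x → x* = 41.7944.
The Pigouvian tax equals MEC at x*: 11.090 + 0.902×41.7944 = 48.7885.

tax = $48.789 per unit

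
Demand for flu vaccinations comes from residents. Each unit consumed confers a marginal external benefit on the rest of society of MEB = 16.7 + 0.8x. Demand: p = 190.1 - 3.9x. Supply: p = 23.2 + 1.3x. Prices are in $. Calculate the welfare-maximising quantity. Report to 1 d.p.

Social marginal benefit = demand + MEB = 206.8 - 3.1x.
Set SMB = MC: 206.8 - 3.1x = 23.2 + 1.3x → x* = 41.7273.

x* = 41.7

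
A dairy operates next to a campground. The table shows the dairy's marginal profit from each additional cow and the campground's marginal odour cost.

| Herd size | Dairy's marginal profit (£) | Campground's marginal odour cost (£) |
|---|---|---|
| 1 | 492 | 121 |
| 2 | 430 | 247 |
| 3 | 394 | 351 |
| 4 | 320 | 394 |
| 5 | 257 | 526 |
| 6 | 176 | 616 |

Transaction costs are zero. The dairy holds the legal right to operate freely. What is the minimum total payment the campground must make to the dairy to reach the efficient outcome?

£753

Left alone the dairy would choose level 6 (marginal profit stays positive).
Efficient level: k* = 3 (marginal profit ≥ marginal odour cost through 3).
The campground must at least cover the dairy's forgone profit from cutting 6→3: 320 + 257 + 176 = 753.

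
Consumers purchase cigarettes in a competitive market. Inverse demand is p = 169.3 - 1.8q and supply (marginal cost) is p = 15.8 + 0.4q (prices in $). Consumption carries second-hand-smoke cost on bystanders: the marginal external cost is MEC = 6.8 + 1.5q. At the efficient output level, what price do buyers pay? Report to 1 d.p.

Social marginal benefit = demand − MEC = 162.5 - 3.3q.
Set SMB = MC: 162.5 - 3.3q = 15.8 + 0.4q → q* = 39.6486.
Consumer price on the demand curve at q*: 169.3 − 1.8×39.6486 = 97.9325.

P = $97.9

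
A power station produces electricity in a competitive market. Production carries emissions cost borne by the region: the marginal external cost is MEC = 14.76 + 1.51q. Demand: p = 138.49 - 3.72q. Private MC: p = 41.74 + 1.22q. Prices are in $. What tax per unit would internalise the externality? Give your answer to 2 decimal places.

Social marginal cost = private MC + MEC = 56.50 + 2.73q.
Set SMC = demand: 56.50 + 2.73q = 138.49 - 3.72q → q* = 12.7116.
The Pigouvian tax equals MEC at q*: 14.76 + 1.51×12.7116 = 33.9545.

tax = $33.95 per unit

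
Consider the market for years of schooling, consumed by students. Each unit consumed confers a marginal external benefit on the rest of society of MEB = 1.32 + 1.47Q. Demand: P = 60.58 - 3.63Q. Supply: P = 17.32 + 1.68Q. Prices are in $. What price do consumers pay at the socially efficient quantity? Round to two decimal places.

P = $18.44

Social marginal benefit = demand + MEB = 61.90 - 2.16Q.
Set SMB = MC: 61.90 - 2.16Q = 17.32 + 1.68Q → Q* = 11.6094.
Consumer price on the demand curve at Q*: 60.58 − 3.63×11.6094 = 18.4379.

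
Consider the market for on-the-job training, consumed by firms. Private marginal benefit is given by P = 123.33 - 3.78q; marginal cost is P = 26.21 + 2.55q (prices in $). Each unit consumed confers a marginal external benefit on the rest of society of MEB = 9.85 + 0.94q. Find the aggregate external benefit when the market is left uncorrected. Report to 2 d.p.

Market equilibrium (private): 26.21 + 2.55q = 123.33 - 3.78q → q_m = 15.3428.
Total external benefit = ∫₀^{q_m} (9.85 + 0.94q) dq = 9.85×15.3428 + ½×0.94×15.3428² = 261.7653.

$261.77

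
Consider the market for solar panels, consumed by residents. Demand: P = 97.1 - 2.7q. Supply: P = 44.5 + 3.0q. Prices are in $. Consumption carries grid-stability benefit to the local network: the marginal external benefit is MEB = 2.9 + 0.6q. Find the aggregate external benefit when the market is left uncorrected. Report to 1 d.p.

$52.3

Market equilibrium (private): 44.5 + 3.0q = 97.1 - 2.7q → q_m = 9.2281.
Total external benefit = ∫₀^{q_m} (2.9 + 0.6q) dq = 2.9×9.2281 + ½×0.6×9.2281² = 52.3088.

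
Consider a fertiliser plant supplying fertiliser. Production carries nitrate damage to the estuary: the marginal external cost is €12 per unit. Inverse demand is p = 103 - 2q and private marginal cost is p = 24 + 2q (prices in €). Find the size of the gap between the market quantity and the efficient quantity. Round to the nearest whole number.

3 units

Market equilibrium (private): 24 + 2q = 103 - 2q → q_m = 19.7500.
Social marginal cost = private MC + MEC = 36 + 2q.
Set SMC = demand: 36 + 2q = 103 - 2q → q* = 16.7500.
Gap = |19.7500 − 16.7500| = 3.0000.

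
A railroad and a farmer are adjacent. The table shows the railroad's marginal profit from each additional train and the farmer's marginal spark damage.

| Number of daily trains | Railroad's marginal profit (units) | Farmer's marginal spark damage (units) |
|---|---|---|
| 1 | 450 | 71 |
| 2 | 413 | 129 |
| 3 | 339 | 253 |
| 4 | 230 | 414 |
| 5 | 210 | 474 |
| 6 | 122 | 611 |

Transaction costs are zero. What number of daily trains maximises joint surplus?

Bargaining reaches the level where marginal profit last exceeds marginal spark damage.
That holds through level 3 (339 ≥ 253) but not at 4 (230 < 414).

3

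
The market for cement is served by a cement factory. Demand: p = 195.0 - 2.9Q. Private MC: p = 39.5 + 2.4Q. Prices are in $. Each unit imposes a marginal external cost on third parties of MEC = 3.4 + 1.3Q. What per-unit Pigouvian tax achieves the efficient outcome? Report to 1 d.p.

Social marginal cost = private MC + MEC = 42.9 + 3.7Q.
Set SMC = demand: 42.9 + 3.7Q = 195.0 - 2.9Q → Q* = 23.0455.
The Pigouvian tax equals MEC at Q*: 3.4 + 1.3×23.0455 = 33.3592.

tax = $33.4 per unit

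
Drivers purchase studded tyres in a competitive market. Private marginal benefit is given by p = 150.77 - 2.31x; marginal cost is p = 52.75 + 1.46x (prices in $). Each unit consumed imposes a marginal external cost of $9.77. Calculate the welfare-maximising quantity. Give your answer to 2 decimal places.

Social marginal benefit = demand − MEC = 141.00 - 2.31x.
Set SMB = MC: 141.00 - 2.31x = 52.75 + 1.46x → x* = 23.4085.

x* = 23.41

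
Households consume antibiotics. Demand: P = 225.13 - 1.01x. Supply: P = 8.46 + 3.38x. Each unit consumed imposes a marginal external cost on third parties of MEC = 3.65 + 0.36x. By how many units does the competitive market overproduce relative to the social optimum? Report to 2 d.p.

4.51 units

Market equilibrium (private): 8.46 + 3.38x = 225.13 - 1.01x → x_m = 49.3554.
Social marginal benefit = demand − MEC = 221.48 - 1.37x.
Set SMB = MC: 221.48 - 1.37x = 8.46 + 3.38x → x* = 44.8463.
Gap = |49.3554 − 44.8463| = 4.5091.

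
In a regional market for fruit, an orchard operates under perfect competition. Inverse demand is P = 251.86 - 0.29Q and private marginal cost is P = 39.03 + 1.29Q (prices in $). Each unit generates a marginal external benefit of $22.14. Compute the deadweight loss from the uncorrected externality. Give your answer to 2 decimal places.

DWL = $155.12

Market equilibrium (private): 39.03 + 1.29Q = 251.86 - 0.29Q → Q_m = 134.7025.
Social marginal cost = private MC − MEB = 16.89 + 1.29Q.
Set SMC = demand: 16.89 + 1.29Q = 251.86 - 0.29Q → Q* = 148.7152.
The welfare-loss triangle has base |Q_m − Q*| and height MEB(Q_m) (the vertical gap between SMC and demand is zero at Q* and MEB at Q_m).
DWL = ½ × 14.0127 × 22.1400 = 155.1206.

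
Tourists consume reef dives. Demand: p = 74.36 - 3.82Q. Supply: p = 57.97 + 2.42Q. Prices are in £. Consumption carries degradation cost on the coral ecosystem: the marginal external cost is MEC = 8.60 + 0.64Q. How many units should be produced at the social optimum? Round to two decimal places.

Q* = 1.13

Social marginal benefit = demand − MEC = 65.76 - 4.46Q.
Set SMB = MC: 65.76 - 4.46Q = 57.97 + 2.42Q → Q* = 1.1323.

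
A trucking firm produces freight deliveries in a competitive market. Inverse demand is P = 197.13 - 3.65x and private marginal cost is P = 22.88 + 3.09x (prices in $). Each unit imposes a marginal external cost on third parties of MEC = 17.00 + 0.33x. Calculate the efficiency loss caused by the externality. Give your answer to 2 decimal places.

DWL = $46.10

Market equilibrium (private): 22.88 + 3.09x = 197.13 - 3.65x → x_m = 25.8531.
Social marginal cost = private MC + MEC = 39.88 + 3.42x.
Set SMC = demand: 39.88 + 3.42x = 197.13 - 3.65x → x* = 22.2419.
The loss is the area between SMC and demand from x* to x_m; with linear curves that's a triangle of height MEC(x_m).
DWL = ½ × 3.6112 × 25.5315 = 46.0997.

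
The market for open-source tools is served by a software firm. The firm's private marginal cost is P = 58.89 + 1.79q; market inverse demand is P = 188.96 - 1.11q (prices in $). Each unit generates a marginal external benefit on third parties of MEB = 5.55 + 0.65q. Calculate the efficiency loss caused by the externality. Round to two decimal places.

Market equilibrium (private): 58.89 + 1.79q = 188.96 - 1.11q → q_m = 44.8517.
Social marginal cost = private MC − MEB = 53.34 + 1.14q.
Set SMC = demand: 53.34 + 1.14q = 188.96 - 1.11q → q* = 60.2756.
The welfare-loss triangle has base |q_m − q*| and height MEB(q_m) (the vertical gap between SMC and demand is zero at q* and MEB at q_m).
DWL = ½ × 15.4239 × 34.7036 = 267.6324.

DWL = $267.63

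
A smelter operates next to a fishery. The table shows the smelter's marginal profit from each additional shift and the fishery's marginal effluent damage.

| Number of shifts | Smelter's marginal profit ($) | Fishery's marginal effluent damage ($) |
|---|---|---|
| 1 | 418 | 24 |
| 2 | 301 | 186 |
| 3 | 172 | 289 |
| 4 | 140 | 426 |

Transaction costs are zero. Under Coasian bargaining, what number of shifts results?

Bargaining reaches the level where marginal profit last exceeds marginal effluent damage.
That holds through level 2 (301 ≥ 186) but not at 3 (172 < 289).

2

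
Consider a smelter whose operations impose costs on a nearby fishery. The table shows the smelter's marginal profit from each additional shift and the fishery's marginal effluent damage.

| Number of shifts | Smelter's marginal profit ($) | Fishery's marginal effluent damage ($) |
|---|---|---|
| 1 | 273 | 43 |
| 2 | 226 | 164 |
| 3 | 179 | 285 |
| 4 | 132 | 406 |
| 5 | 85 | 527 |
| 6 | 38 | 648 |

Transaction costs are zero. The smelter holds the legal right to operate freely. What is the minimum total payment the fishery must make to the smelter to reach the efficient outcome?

Left alone the smelter would choose level 6 (marginal profit stays positive).
Efficient level: k* = 2 (marginal profit ≥ marginal effluent damage through 2).
The fishery must at least cover the smelter's forgone profit from cutting 6→2: 179 + 132 + 85 + 38 = 434.

$434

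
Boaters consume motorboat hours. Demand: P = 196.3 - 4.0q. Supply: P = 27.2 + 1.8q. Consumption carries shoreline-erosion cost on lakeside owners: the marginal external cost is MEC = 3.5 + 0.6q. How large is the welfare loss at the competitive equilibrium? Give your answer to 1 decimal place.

DWL = 34.4

Market equilibrium (private): 27.2 + 1.8q = 196.3 - 4.0q → q_m = 29.1552.
Social marginal benefit = demand − MEC = 192.8 - 4.6q.
Set SMB = MC: 192.8 - 4.6q = 27.2 + 1.8q → q* = 25.8750.
The loss is the area between SMB and MC from q* to q_m; with linear curves that's a triangle of height MEC(q_m).
DWL = ½ × 3.2802 × 20.9931 = 34.4308.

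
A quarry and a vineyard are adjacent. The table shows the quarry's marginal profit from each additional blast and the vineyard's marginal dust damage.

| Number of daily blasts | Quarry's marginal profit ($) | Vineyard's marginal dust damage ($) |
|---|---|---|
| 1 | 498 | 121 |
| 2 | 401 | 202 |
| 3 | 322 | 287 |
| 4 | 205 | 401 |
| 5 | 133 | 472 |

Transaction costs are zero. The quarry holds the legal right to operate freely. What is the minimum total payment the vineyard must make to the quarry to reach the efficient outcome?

$338

Left alone the quarry would choose level 5 (marginal profit stays positive).
Efficient level: k* = 3 (marginal profit ≥ marginal dust damage through 3).
The vineyard must at least cover the quarry's forgone profit from cutting 5→3: 205 + 133 = 338.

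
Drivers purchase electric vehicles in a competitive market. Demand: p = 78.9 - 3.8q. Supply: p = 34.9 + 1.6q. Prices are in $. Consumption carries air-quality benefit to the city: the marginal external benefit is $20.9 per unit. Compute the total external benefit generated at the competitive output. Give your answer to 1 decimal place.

Market equilibrium (private): 34.9 + 1.6q = 78.9 - 3.8q → q_m = 8.1481.
Total external benefit = MEB × q_m = 20.9 × 8.1481 = 170.2953.

$170.3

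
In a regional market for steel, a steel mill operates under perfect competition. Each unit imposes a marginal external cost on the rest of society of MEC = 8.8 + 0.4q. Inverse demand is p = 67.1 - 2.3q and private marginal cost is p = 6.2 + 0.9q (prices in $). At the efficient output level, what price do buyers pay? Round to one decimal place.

Social marginal cost = private MC + MEC = 15.0 + 1.3q.
Set SMC = demand: 15.0 + 1.3q = 67.1 - 2.3q → q* = 14.4722.
Consumer price on the demand curve at q*: 67.1 − 2.3×14.4722 = 33.8139.

P = $33.8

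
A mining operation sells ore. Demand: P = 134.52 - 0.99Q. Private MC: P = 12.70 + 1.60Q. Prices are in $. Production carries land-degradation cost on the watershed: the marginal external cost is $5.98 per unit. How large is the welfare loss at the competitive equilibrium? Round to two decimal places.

DWL = $6.90

Market equilibrium (private): 12.70 + 1.60Q = 134.52 - 0.99Q → Q_m = 47.0347.
Social marginal cost = private MC + MEC = 18.68 + 1.60Q.
Set SMC = demand: 18.68 + 1.60Q = 134.52 - 0.99Q → Q* = 44.7259.
Between Q* and Q_m the wedge SMC − demand runs linearly from 0 to MEC(Q_m), so the loss is a triangle.
DWL = ½ × 2.3088 × 5.9800 = 6.9033.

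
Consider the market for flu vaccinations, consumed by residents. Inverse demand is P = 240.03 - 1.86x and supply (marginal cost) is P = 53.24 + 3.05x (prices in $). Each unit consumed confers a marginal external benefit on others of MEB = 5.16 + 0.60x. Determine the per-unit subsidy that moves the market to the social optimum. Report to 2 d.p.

subsidy = $31.88 per unit

Social marginal benefit = demand + MEB = 245.19 - 1.26x.
Set SMB = MC: 245.19 - 1.26x = 53.24 + 3.05x → x* = 44.5360.
The Pigouvian subsidy equals MEB at x*: 5.16 + 0.60×44.5360 = 31.8816.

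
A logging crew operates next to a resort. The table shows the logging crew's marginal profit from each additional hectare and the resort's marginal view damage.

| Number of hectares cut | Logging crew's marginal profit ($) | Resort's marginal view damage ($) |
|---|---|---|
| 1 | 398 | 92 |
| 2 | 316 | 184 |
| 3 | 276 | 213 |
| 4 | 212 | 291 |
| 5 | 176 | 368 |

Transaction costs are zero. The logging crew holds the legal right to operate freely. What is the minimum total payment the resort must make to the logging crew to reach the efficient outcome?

Left alone the logging crew would choose level 5 (marginal profit stays positive).
Efficient level: k* = 3 (marginal profit ≥ marginal view damage through 3).
The resort must at least cover the logging crew's forgone profit from cutting 5→3: 212 + 176 = 388.

$388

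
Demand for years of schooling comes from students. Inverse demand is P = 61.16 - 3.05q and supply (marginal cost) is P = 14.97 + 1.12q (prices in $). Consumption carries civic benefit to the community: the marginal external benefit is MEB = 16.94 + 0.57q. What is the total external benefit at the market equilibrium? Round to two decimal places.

Market equilibrium (private): 14.97 + 1.12q = 61.16 - 3.05q → q_m = 11.0767.
Total external benefit = ∫₀^{q_m} (16.94 + 0.57q) dq = 16.94×11.0767 + ½×0.57×11.0767² = 222.6069.

$222.61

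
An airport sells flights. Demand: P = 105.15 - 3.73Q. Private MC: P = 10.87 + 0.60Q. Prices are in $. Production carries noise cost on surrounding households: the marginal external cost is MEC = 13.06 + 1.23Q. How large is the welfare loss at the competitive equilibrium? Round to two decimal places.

DWL = $142.75

Market equilibrium (private): 10.87 + 0.60Q = 105.15 - 3.73Q → Q_m = 21.7737.
Social marginal cost = private MC + MEC = 23.93 + 1.83Q.
Set SMC = demand: 23.93 + 1.83Q = 105.15 - 3.73Q → Q* = 14.6079.
The welfare-loss triangle has base |Q_m − Q*| and height MEC(Q_m) (the vertical gap between SMC and demand is zero at Q* and MEC at Q_m).
DWL = ½ × 7.1658 × 39.8416 = 142.7485.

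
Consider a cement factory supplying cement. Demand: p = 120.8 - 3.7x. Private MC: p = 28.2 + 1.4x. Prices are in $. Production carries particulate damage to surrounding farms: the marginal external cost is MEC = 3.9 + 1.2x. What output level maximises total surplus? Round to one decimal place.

x* = 14.1

Social marginal cost = private MC + MEC = 32.1 + 2.6x.
Set SMC = demand: 32.1 + 2.6x = 120.8 - 3.7x → x* = 14.0794.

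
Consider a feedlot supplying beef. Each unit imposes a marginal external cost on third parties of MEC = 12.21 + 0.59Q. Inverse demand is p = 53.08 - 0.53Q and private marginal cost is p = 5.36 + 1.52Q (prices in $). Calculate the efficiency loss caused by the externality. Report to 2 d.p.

Market equilibrium (private): 5.36 + 1.52Q = 53.08 - 0.53Q → Q_m = 23.2780.
Social marginal cost = private MC + MEC = 17.57 + 2.11Q.
Set SMC = demand: 17.57 + 2.11Q = 53.08 - 0.53Q → Q* = 13.4508.
The loss is the area between SMC and demand from Q* to Q_m; with linear curves that's a triangle of height MEC(Q_m).
DWL = ½ × 9.8272 × 25.9440 = 127.4784.

DWL = $127.48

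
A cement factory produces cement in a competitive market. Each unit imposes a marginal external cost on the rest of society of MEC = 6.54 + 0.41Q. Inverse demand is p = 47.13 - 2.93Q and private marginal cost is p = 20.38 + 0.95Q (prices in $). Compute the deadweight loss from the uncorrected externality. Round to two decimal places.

Market equilibrium (private): 20.38 + 0.95Q = 47.13 - 2.93Q → Q_m = 6.8943.
Social marginal cost = private MC + MEC = 26.92 + 1.36Q.
Set SMC = demand: 26.92 + 1.36Q = 47.13 - 2.93Q → Q* = 4.7110.
The welfare-loss triangle has base |Q_m − Q*| and height MEC(Q_m) (the vertical gap between SMC and demand is zero at Q* and MEC at Q_m).
DWL = ½ × 2.1833 × 9.3667 = 10.2252.

DWL = $10.23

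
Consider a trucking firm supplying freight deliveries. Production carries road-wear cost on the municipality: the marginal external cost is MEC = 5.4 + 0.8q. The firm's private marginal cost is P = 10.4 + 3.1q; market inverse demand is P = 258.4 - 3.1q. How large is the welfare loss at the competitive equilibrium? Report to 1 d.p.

Market equilibrium (private): 10.4 + 3.1q = 258.4 - 3.1q → q_m = 40.0000.
Social marginal cost = private MC + MEC = 15.8 + 3.9q.
Set SMC = demand: 15.8 + 3.9q = 258.4 - 3.1q → q* = 34.6571.
Height of the DWL triangle at q_m is SMC(q_m) − demand(q_m) = MEC(q_m) = 37.4000.
DWL = ½ × 5.3429 × 37.4000 = 99.9122.

DWL = 99.9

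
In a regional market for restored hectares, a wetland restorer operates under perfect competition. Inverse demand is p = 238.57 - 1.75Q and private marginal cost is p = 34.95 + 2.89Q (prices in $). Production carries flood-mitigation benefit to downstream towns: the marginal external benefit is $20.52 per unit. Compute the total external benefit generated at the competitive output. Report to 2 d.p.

Market equilibrium (private): 34.95 + 2.89Q = 238.57 - 1.75Q → Q_m = 43.8836.
Total external benefit = MEB × Q_m = 20.52 × 43.8836 = 900.4915.

$900.49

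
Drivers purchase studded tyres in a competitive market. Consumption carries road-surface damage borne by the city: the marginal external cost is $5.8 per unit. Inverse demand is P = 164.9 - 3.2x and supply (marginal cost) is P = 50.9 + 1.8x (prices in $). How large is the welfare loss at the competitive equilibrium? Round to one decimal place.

DWL = $3.4

Market equilibrium (private): 50.9 + 1.8x = 164.9 - 3.2x → x_m = 22.8000.
Social marginal benefit = demand − MEC = 159.1 - 3.2x.
Set SMB = MC: 159.1 - 3.2x = 50.9 + 1.8x → x* = 21.6400.
The loss is the area between SMB and MC from x* to x_m; with linear curves that's a triangle of height MEC(x_m).
DWL = ½ × 1.1600 × 5.8000 = 3.3640.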